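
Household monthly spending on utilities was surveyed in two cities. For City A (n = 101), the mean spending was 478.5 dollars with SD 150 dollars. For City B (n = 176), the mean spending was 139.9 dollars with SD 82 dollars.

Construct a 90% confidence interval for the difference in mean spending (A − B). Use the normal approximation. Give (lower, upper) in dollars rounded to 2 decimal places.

(312.03, 365.17)

Standard errors of each mean: 150/√101 = 14.9256 and 82/√176 = 6.1810.
SE(x̄₁ − x̄₂) = √(14.9256² + 6.1810²) = 16.1548 for independent samples with unequal variances.
With z* = 1.645, the margin is 1.645 × 16.1548 = 26.5746.
x̄₁ − x̄₂ = 478.5 − 139.9 = 338.6000; the interval is 338.6000 ± 26.5746 = (312.03, 365.17).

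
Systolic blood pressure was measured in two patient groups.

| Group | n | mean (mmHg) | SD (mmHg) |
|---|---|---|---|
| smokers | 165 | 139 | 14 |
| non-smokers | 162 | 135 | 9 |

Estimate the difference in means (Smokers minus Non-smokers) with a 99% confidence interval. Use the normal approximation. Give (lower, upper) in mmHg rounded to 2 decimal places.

Per-group SEs: s₁/√n₁ = 14/√165 = 1.0899, s₂/√n₂ = 9/√162 = 0.7071.
Unpooled SE of the difference: √(1.18788201 + 0.49999041) = 1.2992.
Margin of error = z* · SE = 2.576 × 1.2992 = 3.3467.
x̄₁ − x̄₂ = 139 − 135 = 4.0000.
CI: 4.0000 ± 3.3467 = (0.65, 7.35).

(0.65, 7.35)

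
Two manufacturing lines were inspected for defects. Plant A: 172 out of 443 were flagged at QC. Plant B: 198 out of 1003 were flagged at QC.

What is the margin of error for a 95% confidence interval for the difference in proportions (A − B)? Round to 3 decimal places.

0.052

Sample proportions: 172/443 = 0.3883, 198/1003 = 0.1974.
Each SE is √(p̂(1−p̂)/n): √(0.3883·0.6117/443) = 0.02316 and √(0.1974·0.8026/1003) = 0.01257.
SE(p̂₁ − p̂₂) = √(SE₁² + SE₂²) = √(0.0005363856 + 0.0001580049) = 0.02635, since the two samples are independent.
At 95% confidence z* = 1.960; margin = 1.960 × 0.02635 = 0.05165.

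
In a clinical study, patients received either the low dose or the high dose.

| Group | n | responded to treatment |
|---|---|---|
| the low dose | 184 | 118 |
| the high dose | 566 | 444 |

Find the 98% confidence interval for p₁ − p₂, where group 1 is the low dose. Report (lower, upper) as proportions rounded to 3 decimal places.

p̂₁ = 118/184 = 0.6413 and p̂₂ = 444/566 = 0.7845.
SE₁ = √(p̂₁(1−p̂₁)/n₁) = √(0.6413·0.3587/184) = 0.03536; SE₂ = √(0.7845·0.2155/566) = 0.01728.
Independent samples: SE of the difference = √(SE₁² + SE₂²) = √(0.0012503296 + 0.0002985984) = 0.03936.
z* for 98% confidence is 2.326, so the margin of error is 2.326 × 0.03936 = 0.09155.
Point estimate p̂₁ − p̂₂ = 0.6413 − 0.7845 = -0.1432.
-0.1432 ± 0.09155 → (-0.235, -0.052).

(-0.235, -0.052)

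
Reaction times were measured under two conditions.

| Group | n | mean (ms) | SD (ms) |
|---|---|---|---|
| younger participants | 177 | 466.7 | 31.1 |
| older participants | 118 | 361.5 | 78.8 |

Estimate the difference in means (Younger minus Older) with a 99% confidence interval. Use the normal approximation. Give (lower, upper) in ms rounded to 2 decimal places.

(85.57, 124.83)

Per-group SEs: s₁/√n₁ = 31.1/√177 = 2.3376, s₂/√n₂ = 78.8/√118 = 7.2541.
Unpooled SE of the difference: √(5.46437376 + 52.62196681) = 7.6214.
Margin of error = z* · SE = 2.576 × 7.6214 = 19.6327.
x̄₁ − x̄₂ = 466.7 − 361.5 = 105.2000.
CI: 105.2000 ± 19.6327 = (85.57, 124.83).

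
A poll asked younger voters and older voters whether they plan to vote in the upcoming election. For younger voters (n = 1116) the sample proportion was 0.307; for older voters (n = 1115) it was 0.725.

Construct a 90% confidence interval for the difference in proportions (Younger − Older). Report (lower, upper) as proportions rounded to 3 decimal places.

The two standard errors are √(0.3070×0.6930/1116) = 0.01381 and √(0.7250×0.2750/1115) = 0.01337.
Because the samples are independent, SE_diff = √(0.01381² + 0.01337²) = 0.01922.
Using z* = 1.645 for 90%, ME = 1.645 × 0.01922 = 0.03162.
p̂₁ − p̂₂ = -0.4180; interval -0.4180 ± 0.03162 gives (-0.450, -0.386).

(-0.450, -0.386)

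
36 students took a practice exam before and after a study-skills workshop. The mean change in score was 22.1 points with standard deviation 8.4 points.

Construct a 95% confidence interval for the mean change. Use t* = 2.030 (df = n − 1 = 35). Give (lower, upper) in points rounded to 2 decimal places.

Paired design: SE = s_d/√n = 8.4/√36 = 1.4000.
t* = 2.030; margin of error = 2.030 × 1.4000 = 2.8420.
22.1 ± 2.8420 → (19.26, 24.94).

(19.26, 24.94)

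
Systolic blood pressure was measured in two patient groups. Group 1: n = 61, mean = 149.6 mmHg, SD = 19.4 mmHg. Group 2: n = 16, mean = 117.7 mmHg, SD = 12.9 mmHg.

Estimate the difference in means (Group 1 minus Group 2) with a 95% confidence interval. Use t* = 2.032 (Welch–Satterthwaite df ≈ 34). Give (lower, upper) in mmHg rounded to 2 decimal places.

(23.63, 40.17)

Standard errors of each mean: 19.4/√61 = 2.4839 and 12.9/√16 = 3.2250.
SE(x̄₁ − x̄₂) = √(2.4839² + 3.2250²) = 4.0707 for independent samples with unequal variances.
With t* = 2.032, the margin is 2.032 × 4.0707 = 8.2717.
x̄₁ − x̄₂ = 149.6 − 117.7 = 31.9000; the interval is 31.9000 ± 8.2717 = (23.63, 40.17).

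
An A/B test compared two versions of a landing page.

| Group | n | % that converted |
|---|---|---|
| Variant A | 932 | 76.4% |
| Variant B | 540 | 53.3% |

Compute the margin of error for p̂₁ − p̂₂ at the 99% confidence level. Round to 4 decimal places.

SE₁ = √(p̂₁(1−p̂₁)/n₁) = √(0.7640·0.2360/932) = 0.01391; SE₂ = √(0.5330·0.4670/540) = 0.02147.
Independent samples: SE of the difference = √(SE₁² + SE₂²) = √(0.0001934881 + 0.0004609609) = 0.02558.
z* for 99% confidence is 2.576, so the margin of error is 2.576 × 0.02558 = 0.06589.

0.0659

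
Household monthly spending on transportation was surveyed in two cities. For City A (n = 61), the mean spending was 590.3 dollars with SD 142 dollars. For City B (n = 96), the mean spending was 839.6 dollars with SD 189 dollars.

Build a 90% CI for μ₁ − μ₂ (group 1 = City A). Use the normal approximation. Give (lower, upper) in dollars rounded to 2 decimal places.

(-292.90, -205.70)

Standard errors of each mean: 142/√61 = 18.1812 and 189/√96 = 19.2897.
SE(x̄₁ − x̄₂) = √(18.1812² + 19.2897²) = 26.5075 for independent samples with unequal variances.
With z* = 1.645, the margin is 1.645 × 26.5075 = 43.6048.
x̄₁ − x̄₂ = 590.3 − 839.6 = -249.3000; the interval is -249.3000 ± 43.6048 = (-292.90, -205.70).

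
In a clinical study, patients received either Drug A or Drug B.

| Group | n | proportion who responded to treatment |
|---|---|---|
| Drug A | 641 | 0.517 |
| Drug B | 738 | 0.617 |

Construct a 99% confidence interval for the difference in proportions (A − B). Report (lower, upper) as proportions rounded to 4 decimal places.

The two standard errors are √(0.5170×0.4830/641) = 0.01974 and √(0.6170×0.3830/738) = 0.01789.
Because the samples are independent, SE_diff = √(0.01974² + 0.01789²) = 0.02664.
Using z* = 2.576 for 99%, ME = 2.576 × 0.02664 = 0.06862.
p̂₁ − p̂₂ = -0.1000; interval -0.1000 ± 0.06862 gives (-0.1686, -0.0314).

(-0.1686, -0.0314)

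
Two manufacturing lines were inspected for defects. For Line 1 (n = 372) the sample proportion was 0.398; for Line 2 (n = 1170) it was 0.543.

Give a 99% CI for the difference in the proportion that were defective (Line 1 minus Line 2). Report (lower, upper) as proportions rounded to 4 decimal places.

(-0.2204, -0.0696)

SE₁ = √(p̂₁(1−p̂₁)/n₁) = √(0.3980·0.6020/372) = 0.02538; SE₂ = √(0.5430·0.4570/1170) = 0.01456.
Independent samples: SE of the difference = √(SE₁² + SE₂²) = √(0.0006441444 + 0.0002119936) = 0.02926.
z* for 99% confidence is 2.576, so the margin of error is 2.576 × 0.02926 = 0.07537.
Point estimate p̂₁ − p̂₂ = 0.3980 − 0.5430 = -0.1450.
-0.1450 ± 0.07537 → (-0.2204, -0.0696).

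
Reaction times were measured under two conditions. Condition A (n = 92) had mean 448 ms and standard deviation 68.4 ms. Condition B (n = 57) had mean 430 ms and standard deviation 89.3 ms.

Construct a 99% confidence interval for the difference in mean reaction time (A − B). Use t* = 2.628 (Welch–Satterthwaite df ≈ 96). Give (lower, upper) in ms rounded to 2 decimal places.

SE₁ = s₁/√n₁ = 68.4/√92 = 7.1312; SE₂ = 89.3/√57 = 11.8281.
Independent samples, unequal variances: SE_diff = √(SE₁² + SE₂²) = √(50.85401344 + 139.90394961) = 13.8115.
t* = 2.628, so margin of error = 2.628 × 13.8115 = 36.2966.
Difference in means = 448 − 430 = 18.0000.
18.0000 ± 36.2966 → (-18.30, 54.30).

(-18.30, 54.30)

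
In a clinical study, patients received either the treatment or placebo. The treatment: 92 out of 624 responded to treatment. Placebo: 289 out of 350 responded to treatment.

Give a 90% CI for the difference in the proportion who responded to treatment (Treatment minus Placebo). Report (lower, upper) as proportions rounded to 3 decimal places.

(-0.719, -0.638)

p̂₁ = 92/624 = 0.1474 and p̂₂ = 289/350 = 0.8257.
SE₁ = √(p̂₁(1−p̂₁)/n₁) = √(0.1474·0.8526/624) = 0.01419; SE₂ = √(0.8257·0.1743/350) = 0.02028.
Independent samples: SE of the difference = √(SE₁² + SE₂²) = √(0.0002013561 + 0.0004112784) = 0.02475.
z* for 90% confidence is 1.645, so the margin of error is 1.645 × 0.02475 = 0.04071.
Point estimate p̂₁ − p̂₂ = 0.1474 − 0.8257 = -0.6783.
-0.6783 ± 0.04071 → (-0.719, -0.638).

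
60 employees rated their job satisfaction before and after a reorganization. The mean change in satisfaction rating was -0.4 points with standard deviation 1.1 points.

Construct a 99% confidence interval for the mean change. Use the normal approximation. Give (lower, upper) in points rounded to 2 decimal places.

(-0.77, -0.03)

This is a matched-pairs design, so SE = s_d/√n = 1.1/√60 = 0.1420.
Margin = 2.576 × 0.1420 = 0.3658; the interval is -0.4 ± 0.3658 = (-0.77, -0.03).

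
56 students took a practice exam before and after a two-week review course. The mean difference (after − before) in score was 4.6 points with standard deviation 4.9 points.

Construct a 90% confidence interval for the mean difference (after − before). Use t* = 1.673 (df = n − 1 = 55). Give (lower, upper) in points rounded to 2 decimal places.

Paired design: SE = s_d/√n = 4.9/√56 = 0.6548.
t* = 1.673; margin of error = 1.673 × 0.6548 = 1.0955.
4.6 ± 1.0955 → (3.50, 5.70).

(3.50, 5.70)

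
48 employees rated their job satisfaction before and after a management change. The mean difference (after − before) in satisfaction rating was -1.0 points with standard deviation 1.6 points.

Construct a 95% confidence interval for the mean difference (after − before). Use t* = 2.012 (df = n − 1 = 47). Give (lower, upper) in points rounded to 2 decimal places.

(-1.46, -0.54)

This is a matched-pairs design, so SE = s_d/√n = 1.6/√48 = 0.2309.
Margin = 2.012 × 0.2309 = 0.4646; the interval is -1.0 ± 0.4646 = (-1.46, -0.54).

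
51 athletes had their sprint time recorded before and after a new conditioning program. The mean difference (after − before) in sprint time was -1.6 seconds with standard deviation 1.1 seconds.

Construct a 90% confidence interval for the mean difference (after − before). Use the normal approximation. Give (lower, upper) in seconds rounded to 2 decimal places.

Paired design: SE = s_d/√n = 1.1/√51 = 0.1540.
z* = 1.645; margin of error = 1.645 × 0.1540 = 0.2533.
-1.6 ± 0.2533 → (-1.85, -1.35).

(-1.85, -1.35)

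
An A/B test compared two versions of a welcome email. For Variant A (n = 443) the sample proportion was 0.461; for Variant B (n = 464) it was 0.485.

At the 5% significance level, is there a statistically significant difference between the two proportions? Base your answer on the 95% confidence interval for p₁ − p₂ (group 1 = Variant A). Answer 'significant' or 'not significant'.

not significant

SE₁ = √(p̂₁(1−p̂₁)/n₁) = √(0.4610·0.5390/443) = 0.02368; SE₂ = √(0.4850·0.5150/464) = 0.02320.
Independent samples: SE of the difference = √(SE₁² + SE₂²) = √(0.0005607424 + 0.00053824) = 0.03315.
z* for 95% confidence is 1.960, so the margin of error is 1.960 × 0.03315 = 0.06497.
Point estimate p̂₁ − p̂₂ = 0.4610 − 0.4850 = -0.0240.
-0.0240 ± 0.06497 → (-0.08897, 0.04097).
The interval (-0.08897, 0.04097) contains 0, so the difference is not significant.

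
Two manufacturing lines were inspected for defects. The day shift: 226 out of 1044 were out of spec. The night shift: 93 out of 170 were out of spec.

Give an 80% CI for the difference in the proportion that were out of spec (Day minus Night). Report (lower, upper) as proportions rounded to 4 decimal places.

p̂₁ = 226/1044 = 0.2165 and p̂₂ = 93/170 = 0.5471.
SE₁ = √(p̂₁(1−p̂₁)/n₁) = √(0.2165·0.7835/1044) = 0.01275; SE₂ = √(0.5471·0.4529/170) = 0.03818.
Independent samples: SE of the difference = √(SE₁² + SE₂²) = √(0.0001625625 + 0.0014577124) = 0.04025.
z* for 80% confidence is 1.282, so the margin of error is 1.282 × 0.04025 = 0.05160.
Point estimate p̂₁ − p̂₂ = 0.2165 − 0.5471 = -0.3306.
-0.3306 ± 0.05160 → (-0.3822, -0.2790).

(-0.3822, -0.2790)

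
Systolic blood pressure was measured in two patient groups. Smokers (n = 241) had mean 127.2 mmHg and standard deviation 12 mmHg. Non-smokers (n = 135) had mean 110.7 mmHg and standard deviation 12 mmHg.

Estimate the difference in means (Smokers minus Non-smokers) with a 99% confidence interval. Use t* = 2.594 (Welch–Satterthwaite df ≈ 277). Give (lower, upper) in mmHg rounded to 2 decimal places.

(13.15, 19.85)

SE₁ = s₁/√n₁ = 12/√241 = 0.7730; SE₂ = 12/√135 = 1.0328.
Independent samples, unequal variances: SE_diff = √(SE₁² + SE₂²) = √(0.597529 + 1.06667584) = 1.2900.
t* = 2.594, so margin of error = 2.594 × 1.2900 = 3.3463.
Difference in means = 127.2 − 110.7 = 16.5000.
16.5000 ± 3.3463 → (13.15, 19.85).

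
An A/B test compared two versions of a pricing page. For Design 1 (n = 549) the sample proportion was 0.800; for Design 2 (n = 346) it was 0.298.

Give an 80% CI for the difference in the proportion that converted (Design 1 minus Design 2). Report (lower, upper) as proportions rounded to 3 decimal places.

The two standard errors are √(0.8000×0.2000/549) = 0.01707 and √(0.2980×0.7020/346) = 0.02459.
Because the samples are independent, SE_diff = √(0.01707² + 0.02459²) = 0.02993.
Using z* = 1.282 for 80%, ME = 1.282 × 0.02993 = 0.03837.
p̂₁ − p̂₂ = 0.5020; interval 0.5020 ± 0.03837 gives (0.464, 0.540).

(0.464, 0.540)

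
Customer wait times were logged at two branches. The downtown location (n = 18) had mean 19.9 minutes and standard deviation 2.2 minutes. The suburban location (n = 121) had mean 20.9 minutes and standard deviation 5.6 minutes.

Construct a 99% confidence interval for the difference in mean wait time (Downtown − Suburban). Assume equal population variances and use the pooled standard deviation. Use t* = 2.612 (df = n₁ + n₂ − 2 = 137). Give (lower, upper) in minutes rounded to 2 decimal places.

Pooled variance s_p² = [17·2.2² + 120·5.6²] / (18+121−2) = 28.0692, so s_p = 5.2980.
SE_diff = s_p·√(1/n₁ + 1/n₂) = 5.2980·√(1/18 + 1/121) = 1.3384.
t* = 2.612; margin = 2.612 × 1.3384 = 3.4959.
Difference = 19.9 − 20.9 = -1.0000.
-1.0000 ± 3.4959 → (-4.50, 2.50).

(-4.50, 2.50)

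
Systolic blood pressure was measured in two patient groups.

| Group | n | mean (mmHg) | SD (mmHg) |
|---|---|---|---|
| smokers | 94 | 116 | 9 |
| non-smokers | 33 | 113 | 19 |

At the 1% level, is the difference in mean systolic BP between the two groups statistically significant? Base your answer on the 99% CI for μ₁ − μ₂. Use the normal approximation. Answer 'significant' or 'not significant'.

not significant

Per-group SEs: s₁/√n₁ = 9/√94 = 0.9283, s₂/√n₂ = 19/√33 = 3.3075.
Unpooled SE of the difference: √(0.86174089 + 10.93955625) = 3.4353.
Margin of error = z* · SE = 2.576 × 3.4353 = 8.8493.
x̄₁ − x̄₂ = 116 − 113 = 3.0000.
CI: 3.0000 ± 8.8493 = (-5.8493, 11.8493).
The interval (-5.8493, 11.8493) contains 0, so the difference is not significant.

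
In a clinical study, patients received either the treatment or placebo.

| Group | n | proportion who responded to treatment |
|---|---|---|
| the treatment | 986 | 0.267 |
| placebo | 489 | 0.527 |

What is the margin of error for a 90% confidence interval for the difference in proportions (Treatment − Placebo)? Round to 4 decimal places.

SE₁ = √(p̂₁(1−p̂₁)/n₁) = √(0.2670·0.7330/986) = 0.01409; SE₂ = √(0.5270·0.4730/489) = 0.02258.
Independent samples: SE of the difference = √(SE₁² + SE₂²) = √(0.0001985281 + 0.0005098564) = 0.02662.
z* for 90% confidence is 1.645, so the margin of error is 1.645 × 0.02662 = 0.04379.

0.0438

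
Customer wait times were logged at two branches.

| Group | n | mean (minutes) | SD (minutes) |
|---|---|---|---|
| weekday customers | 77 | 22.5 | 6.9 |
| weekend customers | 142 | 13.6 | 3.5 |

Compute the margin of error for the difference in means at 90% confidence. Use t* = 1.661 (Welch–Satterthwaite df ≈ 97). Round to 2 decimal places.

SE₁ = s₁/√n₁ = 6.9/√77 = 0.7863; SE₂ = 3.5/√142 = 0.2937.
Independent samples, unequal variances: SE_diff = √(SE₁² + SE₂²) = √(0.61826769 + 0.08625969) = 0.8394.
t* = 1.661, so margin of error = 1.661 × 0.8394 = 1.3942.

1.39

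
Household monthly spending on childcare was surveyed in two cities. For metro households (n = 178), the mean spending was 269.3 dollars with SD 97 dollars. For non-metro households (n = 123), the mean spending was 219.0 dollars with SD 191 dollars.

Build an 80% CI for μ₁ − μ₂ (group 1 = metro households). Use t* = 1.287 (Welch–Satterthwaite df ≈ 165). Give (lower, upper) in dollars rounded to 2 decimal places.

(26.24, 74.36)

Standard errors of each mean: 97/√178 = 7.2705 and 191/√123 = 17.2219.
SE(x̄₁ − x̄₂) = √(7.2705² + 17.2219²) = 18.6937 for independent samples with unequal variances.
With t* = 1.287, the margin is 1.287 × 18.6937 = 24.0588.
x̄₁ − x̄₂ = 269.3 − 219.0 = 50.3000; the interval is 50.3000 ± 24.0588 = (26.24, 74.36).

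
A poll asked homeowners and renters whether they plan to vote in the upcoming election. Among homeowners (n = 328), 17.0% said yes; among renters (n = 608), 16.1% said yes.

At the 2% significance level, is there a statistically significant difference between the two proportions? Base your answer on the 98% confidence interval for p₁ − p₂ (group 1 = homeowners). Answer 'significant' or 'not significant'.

not significant

The two standard errors are √(0.1700×0.8300/328) = 0.02074 and √(0.1610×0.8390/608) = 0.01491.
Because the samples are independent, SE_diff = √(0.02074² + 0.01491²) = 0.02554.
Using z* = 2.326 for 98%, ME = 2.326 × 0.02554 = 0.05941.
p̂₁ − p̂₂ = 0.0090; interval 0.0090 ± 0.05941 gives (-0.05041, 0.06841).
The interval (-0.05041, 0.06841) contains 0, so the difference is not significant.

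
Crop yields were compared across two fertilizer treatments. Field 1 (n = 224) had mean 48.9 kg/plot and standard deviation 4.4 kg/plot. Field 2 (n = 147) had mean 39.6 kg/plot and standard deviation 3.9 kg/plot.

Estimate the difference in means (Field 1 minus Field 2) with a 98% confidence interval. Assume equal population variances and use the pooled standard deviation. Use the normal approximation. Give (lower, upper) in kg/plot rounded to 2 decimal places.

(8.26, 10.34)

s_p = √[((n₁−1)s₁² + (n₂−1)s₂²)/(n₁+n₂−2)] = √[(223·4.4² + 146·3.9²)/369] = 4.2093.
SE = 4.2093·√(1/224 + 1/147) = 0.4468.
With z* = 2.326, margin = 2.326 × 0.4468 = 1.0393.
x̄₁ − x̄₂ = 48.9 − 39.6 = 9.3000; interval 9.3000 ± 1.0393 = (8.26, 10.34).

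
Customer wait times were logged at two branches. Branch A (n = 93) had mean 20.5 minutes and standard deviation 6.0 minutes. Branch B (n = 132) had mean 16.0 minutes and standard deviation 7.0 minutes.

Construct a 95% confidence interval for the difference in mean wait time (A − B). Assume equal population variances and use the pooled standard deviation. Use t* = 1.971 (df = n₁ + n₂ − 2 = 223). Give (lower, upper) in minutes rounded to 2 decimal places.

Pooled variance s_p² = [92·6.0² + 131·7.0²] / (93+132−2) = 43.6368, so s_p = 6.6058.
SE_diff = s_p·√(1/n₁ + 1/n₂) = 6.6058·√(1/93 + 1/132) = 0.8943.
t* = 1.971; margin = 1.971 × 0.8943 = 1.7627.
Difference = 20.5 − 16.0 = 4.5000.
4.5000 ± 1.7627 → (2.74, 6.26).

(2.74, 6.26)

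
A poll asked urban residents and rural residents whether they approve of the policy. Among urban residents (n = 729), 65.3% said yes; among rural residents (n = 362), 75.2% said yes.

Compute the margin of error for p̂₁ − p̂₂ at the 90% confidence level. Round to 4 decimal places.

0.0473

The two standard errors are √(0.6530×0.3470/729) = 0.01763 and √(0.7520×0.2480/362) = 0.02270.
Because the samples are independent, SE_diff = √(0.01763² + 0.02270²) = 0.02874.
Using z* = 1.645 for 90%, ME = 1.645 × 0.02874 = 0.04728.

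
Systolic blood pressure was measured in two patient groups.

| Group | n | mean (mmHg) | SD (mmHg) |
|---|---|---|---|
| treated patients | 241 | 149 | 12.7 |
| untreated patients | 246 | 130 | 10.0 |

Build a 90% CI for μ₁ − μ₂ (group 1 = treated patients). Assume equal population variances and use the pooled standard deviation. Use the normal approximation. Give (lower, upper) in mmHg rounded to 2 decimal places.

s_p = √[((n₁−1)s₁² + (n₂−1)s₂²)/(n₁+n₂−2)] = √[(240·12.7² + 245·10.0²)/485] = 11.4162.
SE = 11.4162·√(1/241 + 1/246) = 1.0347.
With z* = 1.645, margin = 1.645 × 1.0347 = 1.7021.
x̄₁ − x̄₂ = 149 − 130 = 19.0000; interval 19.0000 ± 1.7021 = (17.30, 20.70).

(17.30, 20.70)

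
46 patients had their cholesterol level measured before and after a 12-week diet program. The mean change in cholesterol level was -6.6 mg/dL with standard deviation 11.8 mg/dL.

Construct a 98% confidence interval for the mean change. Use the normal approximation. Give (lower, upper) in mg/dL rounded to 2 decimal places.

This is a matched-pairs design, so SE = s_d/√n = 11.8/√46 = 1.7398.
Margin = 2.326 × 1.7398 = 4.0468; the interval is -6.6 ± 4.0468 = (-10.65, -2.55).

(-10.65, -2.55)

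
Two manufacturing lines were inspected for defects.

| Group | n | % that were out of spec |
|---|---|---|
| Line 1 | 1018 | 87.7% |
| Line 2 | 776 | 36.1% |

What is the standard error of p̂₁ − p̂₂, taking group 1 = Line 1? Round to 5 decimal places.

Each SE is √(p̂(1−p̂)/n): √(0.8770·0.1230/1018) = 0.01029 and √(0.3610·0.6390/776) = 0.01724.
SE(p̂₁ − p̂₂) = √(SE₁² + SE₂²) = √(0.0001058841 + 0.0002972176) = 0.02008, since the two samples are independent.

0.02008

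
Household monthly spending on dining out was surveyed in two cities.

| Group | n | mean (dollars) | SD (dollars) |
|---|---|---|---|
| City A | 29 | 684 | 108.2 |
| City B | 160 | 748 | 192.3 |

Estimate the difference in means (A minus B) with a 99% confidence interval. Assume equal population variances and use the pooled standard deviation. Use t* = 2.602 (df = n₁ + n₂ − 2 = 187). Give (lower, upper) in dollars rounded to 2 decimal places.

(-159.68, 31.68)

Pooled variance s_p² = [28·108.2² + 159·192.3²] / (29+160−2) = 33195.2397, so s_p = 182.1956.
SE_diff = s_p·√(1/n₁ + 1/n₂) = 182.1956·√(1/29 + 1/160) = 36.7714.
t* = 2.602; margin = 2.602 × 36.7714 = 95.6792.
Difference = 684 − 748 = -64.0000.
-64.0000 ± 95.6792 → (-159.68, 31.68).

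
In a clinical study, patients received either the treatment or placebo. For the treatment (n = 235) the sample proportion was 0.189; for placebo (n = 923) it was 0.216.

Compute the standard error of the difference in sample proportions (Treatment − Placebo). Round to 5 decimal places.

SE₁ = √(p̂₁(1−p̂₁)/n₁) = √(0.1890·0.8110/235) = 0.02554; SE₂ = √(0.2160·0.7840/923) = 0.01355.
Independent samples: SE of the difference = √(SE₁² + SE₂²) = √(0.0006522916 + 0.0001836025) = 0.02891.

0.02891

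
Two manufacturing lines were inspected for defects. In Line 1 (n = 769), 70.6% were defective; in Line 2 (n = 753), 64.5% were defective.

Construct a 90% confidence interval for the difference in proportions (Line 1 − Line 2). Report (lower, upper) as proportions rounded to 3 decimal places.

(0.022, 0.100)

The two standard errors are √(0.7060×0.2940/769) = 0.01643 and √(0.6450×0.3550/753) = 0.01744.
Because the samples are independent, SE_diff = √(0.01643² + 0.01744²) = 0.02396.
Using z* = 1.645 for 90%, ME = 1.645 × 0.02396 = 0.03941.
p̂₁ − p̂₂ = 0.0610; interval 0.0610 ± 0.03941 gives (0.022, 0.100).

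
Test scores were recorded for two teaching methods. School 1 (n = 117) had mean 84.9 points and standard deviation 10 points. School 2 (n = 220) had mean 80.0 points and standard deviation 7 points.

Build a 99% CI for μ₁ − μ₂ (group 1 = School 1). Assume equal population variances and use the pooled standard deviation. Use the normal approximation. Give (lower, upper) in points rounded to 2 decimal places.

(2.49, 7.31)

s_p = √[((n₁−1)s₁² + (n₂−1)s₂²)/(n₁+n₂−2)] = √[(116·10² + 219·7²)/335] = 8.1645.
SE = 8.1645·√(1/117 + 1/220) = 0.9342.
With z* = 2.576, margin = 2.576 × 0.9342 = 2.4065.
x̄₁ − x̄₂ = 84.9 − 80.0 = 4.9000; interval 4.9000 ± 2.4065 = (2.49, 7.31).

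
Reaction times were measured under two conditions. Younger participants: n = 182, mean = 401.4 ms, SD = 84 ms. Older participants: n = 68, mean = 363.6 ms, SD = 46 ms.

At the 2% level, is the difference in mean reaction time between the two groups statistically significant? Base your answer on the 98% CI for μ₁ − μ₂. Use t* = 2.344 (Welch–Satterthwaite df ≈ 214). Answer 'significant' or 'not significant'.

Standard errors of each mean: 84/√182 = 6.2265 and 46/√68 = 5.5783.
SE(x̄₁ − x̄₂) = √(6.2265² + 5.5783²) = 8.3598 for independent samples with unequal variances.
With t* = 2.344, the margin is 2.344 × 8.3598 = 19.5954.
x̄₁ − x̄₂ = 401.4 − 363.6 = 37.8000; the interval is 37.8000 ± 19.5954 = (18.2046, 57.3954).
The interval (18.2046, 57.3954) does not contain 0, so the difference is significant.

significant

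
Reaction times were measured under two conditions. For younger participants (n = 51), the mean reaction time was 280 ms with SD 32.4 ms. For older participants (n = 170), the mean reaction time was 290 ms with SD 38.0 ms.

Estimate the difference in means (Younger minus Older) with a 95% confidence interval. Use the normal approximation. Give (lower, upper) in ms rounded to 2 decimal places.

(-20.57, 0.57)

Standard errors of each mean: 32.4/√51 = 4.5369 and 38.0/√170 = 2.9145.
SE(x̄₁ − x̄₂) = √(4.5369² + 2.9145²) = 5.3924 for independent samples with unequal variances.
With z* = 1.960, the margin is 1.960 × 5.3924 = 10.5691.
x̄₁ − x̄₂ = 280 − 290 = -10.0000; the interval is -10.0000 ± 10.5691 = (-20.57, 0.57).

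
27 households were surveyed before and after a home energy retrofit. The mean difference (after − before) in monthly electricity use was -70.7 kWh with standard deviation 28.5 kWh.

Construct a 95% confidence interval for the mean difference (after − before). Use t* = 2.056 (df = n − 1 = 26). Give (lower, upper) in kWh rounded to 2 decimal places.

(-81.98, -59.42)

This is a matched-pairs design, so SE = s_d/√n = 28.5/√27 = 5.4848.
Margin = 2.056 × 5.4848 = 11.2767; the interval is -70.7 ± 11.2767 = (-81.98, -59.42).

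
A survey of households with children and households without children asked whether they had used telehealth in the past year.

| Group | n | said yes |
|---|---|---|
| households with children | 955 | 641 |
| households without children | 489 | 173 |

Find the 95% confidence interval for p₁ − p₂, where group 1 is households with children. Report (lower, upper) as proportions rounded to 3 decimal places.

Sample proportions: 641/955 = 0.6712, 173/489 = 0.3538.
Each SE is √(p̂(1−p̂)/n): √(0.6712·0.3288/955) = 0.01520 and √(0.3538·0.6462/489) = 0.02162.
SE(p̂₁ − p̂₂) = √(SE₁² + SE₂²) = √(0.00023104 + 0.0004674244) = 0.02643, since the two samples are independent.
At 95% confidence z* = 1.960; margin = 1.960 × 0.02643 = 0.05180.
The difference is 0.6712 − 0.3538 = 0.3174, so the interval is 0.3174 ± 0.05180 = (0.266, 0.369).

(0.266, 0.369)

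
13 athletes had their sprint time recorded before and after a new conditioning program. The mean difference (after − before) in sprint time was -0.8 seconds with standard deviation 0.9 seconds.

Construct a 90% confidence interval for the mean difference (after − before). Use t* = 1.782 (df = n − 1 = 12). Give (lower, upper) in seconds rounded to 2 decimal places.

This is a matched-pairs design, so SE = s_d/√n = 0.9/√13 = 0.2496.
Margin = 1.782 × 0.2496 = 0.4448; the interval is -0.8 ± 0.4448 = (-1.24, -0.36).

(-1.24, -0.36)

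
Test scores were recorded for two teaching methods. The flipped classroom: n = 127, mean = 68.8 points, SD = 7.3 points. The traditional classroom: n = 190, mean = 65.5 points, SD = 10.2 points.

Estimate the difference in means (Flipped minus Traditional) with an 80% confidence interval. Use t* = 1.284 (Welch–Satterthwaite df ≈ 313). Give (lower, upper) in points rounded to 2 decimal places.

(2.04, 4.56)

Per-group SEs: s₁/√n₁ = 7.3/√127 = 0.6478, s₂/√n₂ = 10.2/√190 = 0.7400.
Unpooled SE of the difference: √(0.41964484 + 0.5476) = 0.9835.
Margin of error = t* · SE = 1.284 × 0.9835 = 1.2628.
x̄₁ − x̄₂ = 68.8 − 65.5 = 3.3000.
CI: 3.3000 ± 1.2628 = (2.04, 4.56).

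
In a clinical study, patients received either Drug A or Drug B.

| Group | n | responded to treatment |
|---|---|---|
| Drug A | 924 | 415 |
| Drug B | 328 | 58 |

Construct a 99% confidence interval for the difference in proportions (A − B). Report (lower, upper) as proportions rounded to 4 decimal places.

p̂₁ = 415/924 = 0.4491 and p̂₂ = 58/328 = 0.1768.
SE₁ = √(p̂₁(1−p̂₁)/n₁) = √(0.4491·0.5509/924) = 0.01636; SE₂ = √(0.1768·0.8232/328) = 0.02106.
Independent samples: SE of the difference = √(SE₁² + SE₂²) = √(0.0002676496 + 0.0004435236) = 0.02667.
z* for 99% confidence is 2.576, so the margin of error is 2.576 × 0.02667 = 0.06870.
Point estimate p̂₁ − p̂₂ = 0.4491 − 0.1768 = 0.2723.
0.2723 ± 0.06870 → (0.2036, 0.3410).

(0.2036, 0.3410)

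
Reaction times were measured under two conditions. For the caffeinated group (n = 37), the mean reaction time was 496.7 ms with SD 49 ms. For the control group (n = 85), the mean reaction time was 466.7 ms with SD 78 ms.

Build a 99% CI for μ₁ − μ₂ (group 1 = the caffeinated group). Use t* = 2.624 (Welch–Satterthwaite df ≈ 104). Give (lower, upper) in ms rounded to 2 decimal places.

Standard errors of each mean: 49/√37 = 8.0556 and 78/√85 = 8.4603.
SE(x̄₁ − x̄₂) = √(8.0556² + 8.4603²) = 11.6820 for independent samples with unequal variances.
With t* = 2.624, the margin is 2.624 × 11.6820 = 30.6536.
x̄₁ − x̄₂ = 496.7 − 466.7 = 30.0000; the interval is 30.0000 ± 30.6536 = (-0.65, 60.65).

(-0.65, 60.65)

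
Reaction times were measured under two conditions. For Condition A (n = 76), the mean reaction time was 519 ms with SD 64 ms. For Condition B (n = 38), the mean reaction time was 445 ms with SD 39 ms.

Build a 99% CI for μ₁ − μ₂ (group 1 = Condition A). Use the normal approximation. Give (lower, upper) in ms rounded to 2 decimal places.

Per-group SEs: s₁/√n₁ = 64/√76 = 7.3413, s₂/√n₂ = 39/√38 = 6.3266.
Unpooled SE of the difference: √(53.89468569 + 40.02586756) = 9.6913.
Margin of error = z* · SE = 2.576 × 9.6913 = 24.9648.
x̄₁ − x̄₂ = 519 − 445 = 74.0000.
CI: 74.0000 ± 24.9648 = (49.04, 98.96).

(49.04, 98.96)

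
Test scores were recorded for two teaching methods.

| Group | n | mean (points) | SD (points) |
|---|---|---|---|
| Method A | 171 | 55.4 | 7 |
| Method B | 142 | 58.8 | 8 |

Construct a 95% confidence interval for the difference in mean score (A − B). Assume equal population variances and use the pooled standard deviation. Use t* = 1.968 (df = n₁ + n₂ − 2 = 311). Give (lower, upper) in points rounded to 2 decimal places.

s_p = √[((n₁−1)s₁² + (n₂−1)s₂²)/(n₁+n₂−2)] = √[(170·7² + 141·8²)/311] = 7.4700.
SE = 7.4700·√(1/171 + 1/142) = 0.8481.
With t* = 1.968, margin = 1.968 × 0.8481 = 1.6691.
x̄₁ − x̄₂ = 55.4 − 58.8 = -3.4000; interval -3.4000 ± 1.6691 = (-5.07, -1.73).

(-5.07, -1.73)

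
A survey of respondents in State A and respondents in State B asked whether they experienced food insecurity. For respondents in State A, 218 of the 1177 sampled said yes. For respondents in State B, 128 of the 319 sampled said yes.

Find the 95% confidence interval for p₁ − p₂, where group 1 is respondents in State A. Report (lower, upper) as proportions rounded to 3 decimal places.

Sample proportions: 218/1177 = 0.1852, 128/319 = 0.4013.
Each SE is √(p̂(1−p̂)/n): √(0.1852·0.8148/1177) = 0.01132 and √(0.4013·0.5987/319) = 0.02744.
SE(p̂₁ − p̂₂) = √(SE₁² + SE₂²) = √(0.0001281424 + 0.0007529536) = 0.02968, since the two samples are independent.
At 95% confidence z* = 1.960; margin = 1.960 × 0.02968 = 0.05817.
The difference is 0.1852 − 0.4013 = -0.2161, so the interval is -0.2161 ± 0.05817 = (-0.274, -0.158).

(-0.274, -0.158)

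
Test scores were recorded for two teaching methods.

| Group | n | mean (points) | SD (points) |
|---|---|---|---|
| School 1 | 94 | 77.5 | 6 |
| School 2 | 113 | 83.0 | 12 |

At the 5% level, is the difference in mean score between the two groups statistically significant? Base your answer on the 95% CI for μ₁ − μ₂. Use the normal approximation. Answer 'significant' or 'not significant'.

Per-group SEs: s₁/√n₁ = 6/√94 = 0.6189, s₂/√n₂ = 12/√113 = 1.1289.
Unpooled SE of the difference: √(0.38303721 + 1.27441521) = 1.2874.
Margin of error = z* · SE = 1.960 × 1.2874 = 2.5233.
x̄₁ − x̄₂ = 77.5 − 83.0 = -5.5000.
CI: -5.5000 ± 2.5233 = (-8.0233, -2.9767).
The interval (-8.0233, -2.9767) does not contain 0, so the difference is significant.

significant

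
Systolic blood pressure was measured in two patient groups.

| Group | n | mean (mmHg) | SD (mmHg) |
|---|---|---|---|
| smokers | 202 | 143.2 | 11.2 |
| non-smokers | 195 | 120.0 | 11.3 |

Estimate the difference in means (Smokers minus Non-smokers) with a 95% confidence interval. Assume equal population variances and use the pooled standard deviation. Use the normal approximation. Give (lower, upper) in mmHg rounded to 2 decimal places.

(20.99, 25.41)

s_p = √[((n₁−1)s₁² + (n₂−1)s₂²)/(n₁+n₂−2)] = √[(201·11.2² + 194·11.3²)/395] = 11.2492.
SE = 11.2492·√(1/202 + 1/195) = 1.1293.
With z* = 1.960, margin = 1.960 × 1.1293 = 2.2134.
x̄₁ − x̄₂ = 143.2 − 120.0 = 23.2000; interval 23.2000 ± 2.2134 = (20.99, 25.41).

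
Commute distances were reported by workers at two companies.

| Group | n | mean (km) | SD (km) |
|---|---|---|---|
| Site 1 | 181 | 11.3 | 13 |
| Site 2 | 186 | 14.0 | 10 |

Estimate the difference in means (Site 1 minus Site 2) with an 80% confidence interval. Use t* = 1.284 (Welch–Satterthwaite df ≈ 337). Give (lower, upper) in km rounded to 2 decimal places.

(-4.26, -1.14)

Per-group SEs: s₁/√n₁ = 13/√181 = 0.9663, s₂/√n₂ = 10/√186 = 0.7332.
Unpooled SE of the difference: √(0.93373569 + 0.53758224) = 1.2130.
Margin of error = t* · SE = 1.284 × 1.2130 = 1.5575.
x̄₁ − x̄₂ = 11.3 − 14.0 = -2.7000.
CI: -2.7000 ± 1.5575 = (-4.26, -1.14).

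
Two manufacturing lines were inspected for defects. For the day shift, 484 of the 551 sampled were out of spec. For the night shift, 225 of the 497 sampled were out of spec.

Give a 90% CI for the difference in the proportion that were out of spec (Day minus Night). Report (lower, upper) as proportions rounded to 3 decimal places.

First, p̂₁ = 484/551 = 0.8784; p̂₂ = 225/497 = 0.4527.
The two standard errors are √(0.8784×0.1216/551) = 0.01392 and √(0.4527×0.5473/497) = 0.02233.
Because the samples are independent, SE_diff = √(0.01392² + 0.02233²) = 0.02631.
Using z* = 1.645 for 90%, ME = 1.645 × 0.02631 = 0.04328.
p̂₁ − p̂₂ = 0.4257; interval 0.4257 ± 0.04328 gives (0.382, 0.469).

(0.382, 0.469)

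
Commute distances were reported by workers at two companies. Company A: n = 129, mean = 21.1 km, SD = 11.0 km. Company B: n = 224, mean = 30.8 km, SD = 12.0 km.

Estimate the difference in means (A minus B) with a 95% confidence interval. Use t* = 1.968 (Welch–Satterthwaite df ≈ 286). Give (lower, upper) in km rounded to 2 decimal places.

Standard errors of each mean: 11.0/√129 = 0.9685 and 12.0/√224 = 0.8018.
SE(x̄₁ − x̄₂) = √(0.9685² + 0.8018²) = 1.2573 for independent samples with unequal variances.
With t* = 1.968, the margin is 1.968 × 1.2573 = 2.4744.
x̄₁ − x̄₂ = 21.1 − 30.8 = -9.7000; the interval is -9.7000 ± 2.4744 = (-12.17, -7.23).

(-12.17, -7.23)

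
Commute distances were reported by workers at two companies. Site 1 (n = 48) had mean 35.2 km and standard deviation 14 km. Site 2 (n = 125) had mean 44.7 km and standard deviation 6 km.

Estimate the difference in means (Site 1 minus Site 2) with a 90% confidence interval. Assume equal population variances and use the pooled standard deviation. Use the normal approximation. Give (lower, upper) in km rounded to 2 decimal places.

Pooled variance s_p² = [47·14² + 124·6²] / (48+125−2) = 79.9766, so s_p = 8.9430.
SE_diff = s_p·√(1/n₁ + 1/n₂) = 8.9430·√(1/48 + 1/125) = 1.5186.
z* = 1.645; margin = 1.645 × 1.5186 = 2.4981.
Difference = 35.2 − 44.7 = -9.5000.
-9.5000 ± 2.4981 → (-12.00, -7.00).

(-12.00, -7.00)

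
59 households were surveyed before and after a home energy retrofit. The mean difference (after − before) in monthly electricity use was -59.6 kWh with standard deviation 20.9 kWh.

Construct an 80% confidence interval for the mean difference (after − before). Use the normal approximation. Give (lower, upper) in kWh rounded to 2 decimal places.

(-63.09, -56.11)

Paired design: SE = s_d/√n = 20.9/√59 = 2.7209.
z* = 1.282; margin of error = 1.282 × 2.7209 = 3.4882.
-59.6 ± 3.4882 → (-63.09, -56.11).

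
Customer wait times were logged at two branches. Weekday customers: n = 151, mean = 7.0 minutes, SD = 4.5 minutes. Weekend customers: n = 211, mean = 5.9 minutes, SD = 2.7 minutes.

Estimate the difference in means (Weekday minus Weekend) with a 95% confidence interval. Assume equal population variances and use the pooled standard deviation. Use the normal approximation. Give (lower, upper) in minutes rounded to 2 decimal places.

Pooled variance s_p² = [150·4.5² + 210·2.7²] / (151+211−2) = 12.6900, so s_p = 3.5623.
SE_diff = s_p·√(1/n₁ + 1/n₂) = 3.5623·√(1/151 + 1/211) = 0.3797.
z* = 1.960; margin = 1.960 × 0.3797 = 0.7442.
Difference = 7.0 − 5.9 = 1.1000.
1.1000 ± 0.7442 → (0.36, 1.84).

(0.36, 1.84)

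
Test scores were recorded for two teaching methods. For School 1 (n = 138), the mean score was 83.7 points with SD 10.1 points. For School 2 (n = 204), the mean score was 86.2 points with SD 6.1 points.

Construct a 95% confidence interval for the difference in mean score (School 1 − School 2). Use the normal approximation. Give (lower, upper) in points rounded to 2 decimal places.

Standard errors of each mean: 10.1/√138 = 0.8598 and 6.1/√204 = 0.4271.
SE(x̄₁ − x̄₂) = √(0.8598² + 0.4271²) = 0.9600 for independent samples with unequal variances.
With z* = 1.960, the margin is 1.960 × 0.9600 = 1.8816.
x̄₁ − x̄₂ = 83.7 − 86.2 = -2.5000; the interval is -2.5000 ± 1.8816 = (-4.38, -0.62).

(-4.38, -0.62)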